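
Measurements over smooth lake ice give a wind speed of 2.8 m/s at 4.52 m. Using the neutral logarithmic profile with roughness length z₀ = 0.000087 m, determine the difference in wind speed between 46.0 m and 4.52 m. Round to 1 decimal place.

Log law: V₂ = V₁ · ln(z₂/z₀)/ln(z₁/z₀) = 2.8 × 13.1782/10.8581 = 3.3983 m/s
ΔV = 3.3983 − 2.8 = 0.5983 m/s

0.6 m/s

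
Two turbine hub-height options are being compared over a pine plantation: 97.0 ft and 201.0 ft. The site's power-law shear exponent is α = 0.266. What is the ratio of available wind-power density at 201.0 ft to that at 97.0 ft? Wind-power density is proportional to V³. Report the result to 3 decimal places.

Speed ratio: V_B/V_A = (z_B/z_A)^α = (201.0/97.0)^0.266 = (2.0722)^0.266 = 1.21386
Power-density ratio: P_B/P_A = (V_B/V_A)³ = (1.21386)³ = 1.78857

1.789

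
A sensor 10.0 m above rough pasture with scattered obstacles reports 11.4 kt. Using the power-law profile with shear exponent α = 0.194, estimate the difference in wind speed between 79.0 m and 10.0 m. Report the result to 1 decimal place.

Power law: V₂ = V₁ · (z₂/z₁)^α = 11.4 × (7.9000)^0.194 = 17.0233 kt
ΔV = 17.0233 − 11.4 = 5.6233 kt

5.6 kt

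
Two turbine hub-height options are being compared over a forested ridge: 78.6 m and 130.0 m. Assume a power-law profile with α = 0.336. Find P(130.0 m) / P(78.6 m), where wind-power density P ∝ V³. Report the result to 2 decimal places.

1.66

Speed ratio: V_B/V_A = (z_B/z_A)^α = (130.0/78.6)^0.336 = (1.6539)^0.336 = 1.18419
Power-density ratio: P_B/P_A = (V_B/V_A)³ = (1.18419)³ = 1.66062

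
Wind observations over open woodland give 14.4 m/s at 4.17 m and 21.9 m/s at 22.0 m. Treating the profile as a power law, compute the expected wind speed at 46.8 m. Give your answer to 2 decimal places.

First find α: α = ln(V₂/V₁)/ln(z₂/z₁) = ln(21.9/14.4)/ln(22.0/4.17) = 0.41926/1.66313 = 0.2521
Extrapolate from 22.0 m to 46.8 m: V₃ = 21.9 × (46.8/22.0)^0.2521 = 21.9 × 1.2096 = 26.4902 m/s

26.49 m/s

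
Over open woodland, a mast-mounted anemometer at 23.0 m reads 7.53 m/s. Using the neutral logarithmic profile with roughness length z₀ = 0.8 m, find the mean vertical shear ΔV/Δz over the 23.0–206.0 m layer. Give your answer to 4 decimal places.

0.0269 m/s/m

Log law: V₂ = V₁ · ln(z₂/z₀)/ln(z₁/z₀) = 7.53 × 5.5510/3.3586 = 12.4453 m/s
ΔV/Δz = (12.4453 − 7.53)/(206.0 − 23.0) = 4.9153/183.0000 = 0.02686 m/s/m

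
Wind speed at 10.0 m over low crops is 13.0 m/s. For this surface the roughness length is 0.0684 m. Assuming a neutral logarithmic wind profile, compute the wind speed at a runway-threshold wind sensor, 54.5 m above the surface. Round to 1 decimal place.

17.4 m/s

Log law: V(z) ∝ ln(z/z₀), so V₂/V₁ = ln(z₂/z₀) / ln(z₁/z₀).
ln(54.5/0.0684) = 6.6806, ln(10.0/0.0684) = 4.9850
V₂ = 13.0 × 6.6806/4.9850 = 13.0 × 1.3401 = 17.4219 m/s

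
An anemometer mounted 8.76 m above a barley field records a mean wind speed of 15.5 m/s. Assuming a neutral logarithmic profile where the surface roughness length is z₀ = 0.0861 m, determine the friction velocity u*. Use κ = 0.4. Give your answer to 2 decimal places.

u* ≈ 1.34 m/s

Log law: V(z) = (u*/κ) · ln(z/z₀) ⇒ u* = κ · V / ln(z/z₀)
u* = 0.4 × 15.5 / ln(8.76/0.0861) = 0.4 × 15.5 / 4.6224
   = 6.2000 / 4.6224 = 1.3413 m/s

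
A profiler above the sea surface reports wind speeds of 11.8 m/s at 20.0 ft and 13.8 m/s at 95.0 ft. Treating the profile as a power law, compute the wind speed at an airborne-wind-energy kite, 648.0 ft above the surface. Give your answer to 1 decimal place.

First find α: α = ln(V₂/V₁)/ln(z₂/z₁) = ln(13.8/11.8)/ln(95.0/20.0) = 0.15657/1.55814 = 0.1005
Extrapolate from 95.0 ft to 648.0 ft: V₃ = 13.8 × (648.0/95.0)^0.1005 = 13.8 × 1.2128 = 16.7366 m/s

16.7 m/s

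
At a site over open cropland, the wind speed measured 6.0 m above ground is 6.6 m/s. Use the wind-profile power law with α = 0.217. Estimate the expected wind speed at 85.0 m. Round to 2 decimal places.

Power-law profile: V₂ = V₁ · (z₂/z₁)^α
V₂ = 6.6 × (85.0/6.0)^0.217 = 6.6 × (14.1667)^0.217
    = 6.6 × 1.7776 = 11.7319 m/s

11.73 m/s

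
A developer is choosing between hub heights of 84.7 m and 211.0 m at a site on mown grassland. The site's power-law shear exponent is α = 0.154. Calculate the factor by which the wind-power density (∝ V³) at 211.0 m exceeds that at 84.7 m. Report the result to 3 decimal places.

1.525

Speed ratio: V_B/V_A = (z_B/z_A)^α = (211.0/84.7)^0.154 = (2.4911)^0.154 = 1.15092
Power-density ratio: P_B/P_A = (V_B/V_A)³ = (1.15092)³ = 1.52453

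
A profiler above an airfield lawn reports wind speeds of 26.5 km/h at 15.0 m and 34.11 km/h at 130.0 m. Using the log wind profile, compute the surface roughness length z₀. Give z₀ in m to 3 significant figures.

Log law: V(z) ∝ ln(z/z₀). With r = V₁/V₂ = 26.5/34.11 = 0.77690,
r · ln(z₂/z₀) = ln(z₁/z₀) ⇒ ln z₀ = (ln z₁ − r·ln z₂)/(1 − r)
ln z₀ = (2.70805 − 0.77690×4.86753) / 0.22310 = -4.8118
z₀ = exp(-4.8118) = 0.008133 m

z₀ ≈ 0.00813 m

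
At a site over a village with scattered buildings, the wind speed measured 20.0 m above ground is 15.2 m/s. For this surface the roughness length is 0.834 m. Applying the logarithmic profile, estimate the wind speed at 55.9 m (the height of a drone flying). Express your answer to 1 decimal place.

Log law: V(z) ∝ ln(z/z₀), so V₂/V₁ = ln(z₂/z₀) / ln(z₁/z₀).
ln(55.9/0.834) = 4.2051, ln(20.0/0.834) = 3.1773
V₂ = 15.2 × 4.2051/3.1773 = 15.2 × 1.3235 = 20.1172 m/s

20.1 m/s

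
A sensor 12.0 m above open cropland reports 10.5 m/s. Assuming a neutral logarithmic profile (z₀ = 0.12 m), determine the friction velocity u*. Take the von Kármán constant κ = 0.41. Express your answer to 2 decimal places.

Log law: V(z) = (u*/κ) · ln(z/z₀) ⇒ u* = κ · V / ln(z/z₀)
u* = 0.41 × 10.5 / ln(12.0/0.12) = 0.41 × 10.5 / 4.6052
   = 4.3050 / 4.6052 = 0.9348 m/s

u* ≈ 0.93 m/s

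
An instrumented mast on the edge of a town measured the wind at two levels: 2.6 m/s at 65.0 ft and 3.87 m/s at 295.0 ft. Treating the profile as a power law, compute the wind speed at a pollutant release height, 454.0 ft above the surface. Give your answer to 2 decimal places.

4.33 m/s

First find α: α = ln(V₂/V₁)/ln(z₂/z₁) = ln(3.87/2.6)/ln(295.0/65.0) = 0.39774/1.51259 = 0.2630
Extrapolate from 295.0 ft to 454.0 ft: V₃ = 3.87 × (454.0/295.0)^0.2630 = 3.87 × 1.1200 = 4.3346 m/s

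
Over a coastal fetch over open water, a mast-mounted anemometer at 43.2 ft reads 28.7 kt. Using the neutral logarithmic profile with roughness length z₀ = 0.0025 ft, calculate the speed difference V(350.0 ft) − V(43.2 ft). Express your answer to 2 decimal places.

6.15 kt

Log law: V₂ = V₁ · ln(z₂/z₀)/ln(z₁/z₀) = 28.7 × 11.8494/9.7573 = 34.8537 kt
ΔV = 34.8537 − 28.7 = 6.1537 kt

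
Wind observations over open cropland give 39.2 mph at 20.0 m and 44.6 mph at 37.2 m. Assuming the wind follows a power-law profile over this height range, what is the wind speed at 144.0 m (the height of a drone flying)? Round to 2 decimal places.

First find α: α = ln(V₂/V₁)/ln(z₂/z₁) = ln(44.6/39.2)/ln(37.2/20.0) = 0.12906/0.62058 = 0.2080
Extrapolate from 37.2 m to 144.0 m: V₃ = 44.6 × (144.0/37.2)^0.2080 = 44.6 × 1.3251 = 59.0989 mph

59.10 mph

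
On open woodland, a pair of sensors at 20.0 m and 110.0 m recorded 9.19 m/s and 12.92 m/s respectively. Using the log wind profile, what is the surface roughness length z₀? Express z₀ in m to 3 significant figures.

z₀ ≈ 0.300 m

Log law: V(z) ∝ ln(z/z₀). With r = V₁/V₂ = 9.19/12.92 = 0.71130,
r · ln(z₂/z₀) = ln(z₁/z₀) ⇒ ln z₀ = (ln z₁ − r·ln z₂)/(1 − r)
ln z₀ = (2.99573 − 0.71130×4.70048) / 0.28870 = -1.2044
z₀ = exp(-1.2044) = 0.2999 m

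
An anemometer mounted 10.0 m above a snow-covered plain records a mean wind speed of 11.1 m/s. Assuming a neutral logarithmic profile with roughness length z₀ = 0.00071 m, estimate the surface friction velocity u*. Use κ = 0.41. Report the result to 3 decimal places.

Log law: V(z) = (u*/κ) · ln(z/z₀) ⇒ u* = κ · V / ln(z/z₀)
u* = 0.41 × 11.1 / ln(10.0/0.00071) = 0.41 × 11.1 / 9.5528
   = 4.5510 / 9.5528 = 0.4764 m/s

u* ≈ 0.476 m/s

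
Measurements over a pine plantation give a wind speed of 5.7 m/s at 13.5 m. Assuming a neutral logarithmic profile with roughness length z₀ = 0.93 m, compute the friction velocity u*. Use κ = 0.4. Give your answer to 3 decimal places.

u* ≈ 0.852 m/s

Log law: V(z) = (u*/κ) · ln(z/z₀) ⇒ u* = κ · V / ln(z/z₀)
u* = 0.4 × 5.7 / ln(13.5/0.93) = 0.4 × 5.7 / 2.6753
   = 2.2800 / 2.6753 = 0.8523 m/s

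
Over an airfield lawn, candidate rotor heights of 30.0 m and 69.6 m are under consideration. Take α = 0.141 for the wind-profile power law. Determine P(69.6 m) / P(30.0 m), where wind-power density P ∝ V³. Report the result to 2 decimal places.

Speed ratio: V_B/V_A = (z_B/z_A)^α = (69.6/30.0)^0.141 = (2.3200)^0.141 = 1.12599
Power-density ratio: P_B/P_A = (V_B/V_A)³ = (1.12599)³ = 1.42758

1.43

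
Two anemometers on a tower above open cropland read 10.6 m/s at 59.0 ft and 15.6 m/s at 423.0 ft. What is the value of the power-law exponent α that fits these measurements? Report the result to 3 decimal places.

Power law: V₂/V₁ = (z₂/z₁)^α ⇒ α = ln(V₂/V₁) / ln(z₂/z₁)
α = ln(15.6/10.6) / ln(423.0/59.0) = ln(1.4717) / ln(7.1695)
  = 0.38642 / 1.96983 = 0.19617

α ≈ 0.196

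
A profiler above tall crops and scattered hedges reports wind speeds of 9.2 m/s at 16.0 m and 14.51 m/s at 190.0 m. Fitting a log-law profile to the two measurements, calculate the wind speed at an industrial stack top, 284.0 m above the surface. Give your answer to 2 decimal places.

Log law: V ∝ ln(z/z₀). From the pair, with r = V₁/V₂ = 0.63405,
ln z₀ = (ln z₁ − r·ln z₂)/(1 − r) = (2.7726 − 0.63405×5.2470)/0.36595 = -1.5146 → z₀ = 0.2199 m
V₃ = V₁ · ln(z₃/z₀)/ln(z₁/z₀) = 9.2 × 7.1635/4.2872 = 15.3726 m/s

15.37 m/s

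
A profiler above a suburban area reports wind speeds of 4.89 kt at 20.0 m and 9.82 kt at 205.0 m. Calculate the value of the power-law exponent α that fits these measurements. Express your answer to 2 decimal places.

Power law: V₂/V₁ = (z₂/z₁)^α ⇒ α = ln(V₂/V₁) / ln(z₂/z₁)
α = ln(9.82/4.89) / ln(205.0/20.0) = ln(2.0082) / ln(10.2500)
  = 0.69723 / 2.32728 = 0.29959

α ≈ 0.30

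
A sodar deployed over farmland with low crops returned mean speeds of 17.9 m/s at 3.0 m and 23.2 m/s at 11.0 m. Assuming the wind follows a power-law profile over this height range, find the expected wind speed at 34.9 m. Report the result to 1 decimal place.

First find α: α = ln(V₂/V₁)/ln(z₂/z₁) = ln(23.2/17.9)/ln(11.0/3.0) = 0.25935/1.29928 = 0.1996
Extrapolate from 11.0 m to 34.9 m: V₃ = 23.2 × (34.9/11.0)^0.1996 = 23.2 × 1.2592 = 29.2132 m/s

29.2 m/s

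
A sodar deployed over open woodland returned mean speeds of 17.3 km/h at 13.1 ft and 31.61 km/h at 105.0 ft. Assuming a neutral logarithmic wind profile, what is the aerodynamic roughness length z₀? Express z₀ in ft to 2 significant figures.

Log law: V(z) ∝ ln(z/z₀). With r = V₁/V₂ = 17.3/31.61 = 0.54730,
r · ln(z₂/z₀) = ln(z₁/z₀) ⇒ ln z₀ = (ln z₁ − r·ln z₂)/(1 − r)
ln z₀ = (2.57261 − 0.54730×4.65396) / 0.45270 = 0.0564
z₀ = exp(0.0564) = 1.058 ft

z₀ ≈ 1.1 ft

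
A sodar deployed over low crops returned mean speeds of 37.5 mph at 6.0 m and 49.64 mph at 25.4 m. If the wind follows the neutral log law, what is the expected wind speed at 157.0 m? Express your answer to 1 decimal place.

Log law: V ∝ ln(z/z₀). From the pair, with r = V₁/V₂ = 0.75544,
ln z₀ = (ln z₁ − r·ln z₂)/(1 − r) = (1.7918 − 0.75544×3.2347)/0.24456 = -2.6656 → z₀ = 0.06956 m
V₃ = V₁ · ln(z₃/z₀)/ln(z₁/z₀) = 37.5 × 7.7218/4.4573 = 64.9644 mph

65.0 mph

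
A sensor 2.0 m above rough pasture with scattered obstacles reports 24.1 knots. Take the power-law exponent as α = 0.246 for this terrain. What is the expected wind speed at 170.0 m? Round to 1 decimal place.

71.9 knots

Power-law profile: V₂ = V₁ · (z₂/z₁)^α
V₂ = 24.1 × (170.0/2.0)^0.246 = 24.1 × (85.0000)^0.246
    = 24.1 × 2.9829 = 71.8876 knots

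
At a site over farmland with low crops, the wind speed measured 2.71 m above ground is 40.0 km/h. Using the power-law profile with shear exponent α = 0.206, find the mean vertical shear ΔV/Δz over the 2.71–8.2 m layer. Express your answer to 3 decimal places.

1.867 km/h/m

Power law: V₂ = V₁ · (z₂/z₁)^α = 40.0 × (3.0258)^0.206 = 50.2474 km/h
ΔV/Δz = (50.2474 − 40.0)/(8.2 − 2.71) = 10.2474/5.4900 = 1.86657 km/h/m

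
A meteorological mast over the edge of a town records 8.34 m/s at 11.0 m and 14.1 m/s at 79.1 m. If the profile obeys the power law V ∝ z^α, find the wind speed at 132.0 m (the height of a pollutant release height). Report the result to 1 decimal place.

First find α: α = ln(V₂/V₁)/ln(z₂/z₁) = ln(14.1/8.34)/ln(79.1/11.0) = 0.52511/1.97282 = 0.2662
Extrapolate from 79.1 m to 132.0 m: V₃ = 14.1 × (132.0/79.1)^0.2662 = 14.1 × 1.1460 = 16.1590 m/s

16.2 m/s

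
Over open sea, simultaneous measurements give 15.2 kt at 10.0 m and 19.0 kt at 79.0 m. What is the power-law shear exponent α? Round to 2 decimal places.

α ≈ 0.11

Power law: V₂/V₁ = (z₂/z₁)^α ⇒ α = ln(V₂/V₁) / ln(z₂/z₁)
α = ln(19.0/15.2) / ln(79.0/10.0) = ln(1.2500) / ln(7.9000)
  = 0.22314 / 2.06686 = 0.10796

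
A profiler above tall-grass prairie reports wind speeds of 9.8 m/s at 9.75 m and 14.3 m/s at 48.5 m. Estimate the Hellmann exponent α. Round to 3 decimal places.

Power law: V₂/V₁ = (z₂/z₁)^α ⇒ α = ln(V₂/V₁) / ln(z₂/z₁)
α = ln(14.3/9.8) / ln(48.5/9.75) = ln(1.4592) / ln(4.9744)
  = 0.37788 / 1.60430 = 0.23554

α ≈ 0.236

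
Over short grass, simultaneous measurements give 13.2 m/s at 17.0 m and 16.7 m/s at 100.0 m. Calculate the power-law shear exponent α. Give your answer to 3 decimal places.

Power law: V₂/V₁ = (z₂/z₁)^α ⇒ α = ln(V₂/V₁) / ln(z₂/z₁)
α = ln(16.7/13.2) / ln(100.0/17.0) = ln(1.2652) / ln(5.8824)
  = 0.23519 / 1.77196 = 0.13273

α ≈ 0.133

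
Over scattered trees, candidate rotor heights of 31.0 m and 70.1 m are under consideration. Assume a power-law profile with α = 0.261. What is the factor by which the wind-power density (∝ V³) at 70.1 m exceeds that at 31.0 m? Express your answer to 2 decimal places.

Speed ratio: V_B/V_A = (z_B/z_A)^α = (70.1/31.0)^0.261 = (2.2613)^0.261 = 1.23733
Power-density ratio: P_B/P_A = (V_B/V_A)³ = (1.23733)³ = 1.89435

1.89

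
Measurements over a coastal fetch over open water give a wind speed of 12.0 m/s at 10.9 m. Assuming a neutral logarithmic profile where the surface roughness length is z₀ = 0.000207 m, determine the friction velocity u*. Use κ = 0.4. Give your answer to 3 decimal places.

u* ≈ 0.442 m/s

Log law: V(z) = (u*/κ) · ln(z/z₀) ⇒ u* = κ · V / ln(z/z₀)
u* = 0.4 × 12.0 / ln(10.9/0.000207) = 0.4 × 12.0 / 10.8716
   = 4.8000 / 10.8716 = 0.4415 m/s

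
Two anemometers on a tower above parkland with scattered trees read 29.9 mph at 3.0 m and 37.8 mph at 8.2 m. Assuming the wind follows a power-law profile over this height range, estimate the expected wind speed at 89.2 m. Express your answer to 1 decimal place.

First find α: α = ln(V₂/V₁)/ln(z₂/z₁) = ln(37.8/29.9)/ln(8.2/3.0) = 0.23445/1.00552 = 0.2332
Extrapolate from 8.2 m to 89.2 m: V₃ = 37.8 × (89.2/8.2)^0.2332 = 37.8 × 1.7446 = 65.9443 mph

65.9 mph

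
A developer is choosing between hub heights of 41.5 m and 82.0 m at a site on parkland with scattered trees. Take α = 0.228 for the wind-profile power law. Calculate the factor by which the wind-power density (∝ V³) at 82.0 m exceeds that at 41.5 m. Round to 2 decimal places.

1.59

Speed ratio: V_B/V_A = (z_B/z_A)^α = (82.0/41.5)^0.228 = (1.9759)^0.228 = 1.16798
Power-density ratio: P_B/P_A = (V_B/V_A)³ = (1.16798)³ = 1.59332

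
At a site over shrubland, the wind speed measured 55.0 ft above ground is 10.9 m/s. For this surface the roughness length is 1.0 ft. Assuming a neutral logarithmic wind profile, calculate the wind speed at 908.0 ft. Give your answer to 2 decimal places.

18.53 m/s

Log law: V(z) ∝ ln(z/z₀), so V₂/V₁ = ln(z₂/z₀) / ln(z₁/z₀).
ln(908.0/1.0) = 6.8112, ln(55.0/1.0) = 4.0073
V₂ = 10.9 × 6.8112/4.0073 = 10.9 × 1.6997 = 18.5267 m/s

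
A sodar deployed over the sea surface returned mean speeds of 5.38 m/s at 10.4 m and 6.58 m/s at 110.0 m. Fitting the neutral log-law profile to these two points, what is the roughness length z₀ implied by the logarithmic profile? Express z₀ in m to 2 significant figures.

z₀ ≈ 0.00027 m

Log law: V(z) ∝ ln(z/z₀). With r = V₁/V₂ = 5.38/6.58 = 0.81763,
r · ln(z₂/z₀) = ln(z₁/z₀) ⇒ ln z₀ = (ln z₁ − r·ln z₂)/(1 − r)
ln z₀ = (2.34181 − 0.81763×4.70048) / 0.18237 = -8.2329
z₀ = exp(-8.2329) = 0.0002658 m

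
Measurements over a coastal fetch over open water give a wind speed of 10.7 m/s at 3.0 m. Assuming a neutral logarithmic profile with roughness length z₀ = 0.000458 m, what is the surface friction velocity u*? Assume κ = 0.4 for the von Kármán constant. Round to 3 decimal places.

Log law: V(z) = (u*/κ) · ln(z/z₀) ⇒ u* = κ · V / ln(z/z₀)
u* = 0.4 × 10.7 / ln(3.0/0.000458) = 0.4 × 10.7 / 8.7873
   = 4.2800 / 8.7873 = 0.4871 m/s

u* ≈ 0.487 m/s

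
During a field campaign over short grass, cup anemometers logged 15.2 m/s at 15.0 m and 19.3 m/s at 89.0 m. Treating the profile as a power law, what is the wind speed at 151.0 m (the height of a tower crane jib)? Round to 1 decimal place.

First find α: α = ln(V₂/V₁)/ln(z₂/z₁) = ln(19.3/15.2)/ln(89.0/15.0) = 0.23881/1.78059 = 0.1341
Extrapolate from 89.0 m to 151.0 m: V₃ = 19.3 × (151.0/89.0)^0.1341 = 19.3 × 1.0735 = 20.7181 m/s

20.7 m/s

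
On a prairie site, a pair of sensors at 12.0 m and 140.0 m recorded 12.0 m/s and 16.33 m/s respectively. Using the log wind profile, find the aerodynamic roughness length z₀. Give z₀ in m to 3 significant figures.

z₀ ≈ 0.0133 m

Log law: V(z) ∝ ln(z/z₀). With r = V₁/V₂ = 12.0/16.33 = 0.73484,
r · ln(z₂/z₀) = ln(z₁/z₀) ⇒ ln z₀ = (ln z₁ − r·ln z₂)/(1 − r)
ln z₀ = (2.48491 − 0.73484×4.94164) / 0.26516 = -4.3236
z₀ = exp(-4.3236) = 0.01325 m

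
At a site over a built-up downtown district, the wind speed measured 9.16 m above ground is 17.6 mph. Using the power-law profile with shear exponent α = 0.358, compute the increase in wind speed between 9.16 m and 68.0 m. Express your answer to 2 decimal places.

18.47 mph

Power law: V₂ = V₁ · (z₂/z₁)^α = 17.6 × (7.4236)^0.358 = 36.0738 mph
ΔV = 36.0738 − 17.6 = 18.4738 mph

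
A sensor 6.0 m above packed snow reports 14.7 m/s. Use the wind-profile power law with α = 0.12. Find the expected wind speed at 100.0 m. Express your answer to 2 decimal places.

Power-law profile: V₂ = V₁ · (z₂/z₁)^α
V₂ = 14.7 × (100.0/6.0)^0.12 = 14.7 × (16.6667)^0.12
    = 14.7 × 1.4016 = 20.6034 m/s

20.60 m/s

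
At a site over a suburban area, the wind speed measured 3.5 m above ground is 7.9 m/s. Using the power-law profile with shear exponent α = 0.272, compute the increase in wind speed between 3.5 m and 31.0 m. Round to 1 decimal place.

Power law: V₂ = V₁ · (z₂/z₁)^α = 7.9 × (8.8571)^0.272 = 14.2985 m/s
ΔV = 14.2985 − 7.9 = 6.3985 m/s

6.4 m/s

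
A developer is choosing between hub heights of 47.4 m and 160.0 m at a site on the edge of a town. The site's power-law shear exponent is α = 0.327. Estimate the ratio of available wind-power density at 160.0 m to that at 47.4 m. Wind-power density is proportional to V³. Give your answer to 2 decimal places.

3.30

Speed ratio: V_B/V_A = (z_B/z_A)^α = (160.0/47.4)^0.327 = (3.3755)^0.327 = 1.48856
Power-density ratio: P_B/P_A = (V_B/V_A)³ = (1.48856)³ = 3.29840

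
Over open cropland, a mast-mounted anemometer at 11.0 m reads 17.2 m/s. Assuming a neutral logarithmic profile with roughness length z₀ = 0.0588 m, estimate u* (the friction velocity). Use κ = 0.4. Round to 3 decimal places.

Log law: V(z) = (u*/κ) · ln(z/z₀) ⇒ u* = κ · V / ln(z/z₀)
u* = 0.4 × 17.2 / ln(11.0/0.0588) = 0.4 × 17.2 / 5.2315
   = 6.8800 / 5.2315 = 1.3151 m/s

u* ≈ 1.315 m/s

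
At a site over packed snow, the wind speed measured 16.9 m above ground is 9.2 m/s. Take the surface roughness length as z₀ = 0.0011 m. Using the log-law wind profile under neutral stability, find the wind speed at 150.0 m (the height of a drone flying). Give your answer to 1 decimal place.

Log law: V(z) ∝ ln(z/z₀), so V₂/V₁ = ln(z₂/z₀) / ln(z₁/z₀).
ln(150.0/0.0011) = 11.8231, ln(16.9/0.0011) = 9.6398
V₂ = 9.2 × 11.8231/9.6398 = 9.2 × 1.2265 = 11.2837 m/s

11.3 m/s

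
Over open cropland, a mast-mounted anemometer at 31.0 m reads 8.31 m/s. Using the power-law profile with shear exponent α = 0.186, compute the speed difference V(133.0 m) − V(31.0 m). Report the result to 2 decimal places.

Power law: V₂ = V₁ · (z₂/z₁)^α = 8.31 × (4.2903)^0.186 = 10.8954 m/s
ΔV = 10.8954 − 8.31 = 2.5854 m/s

2.59 m/s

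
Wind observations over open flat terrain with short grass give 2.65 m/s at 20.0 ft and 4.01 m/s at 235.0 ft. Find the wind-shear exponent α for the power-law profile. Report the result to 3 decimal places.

Power law: V₂/V₁ = (z₂/z₁)^α ⇒ α = ln(V₂/V₁) / ln(z₂/z₁)
α = ln(4.01/2.65) / ln(235.0/20.0) = ln(1.5132) / ln(11.7500)
  = 0.41423 / 2.46385 = 0.16812

α ≈ 0.168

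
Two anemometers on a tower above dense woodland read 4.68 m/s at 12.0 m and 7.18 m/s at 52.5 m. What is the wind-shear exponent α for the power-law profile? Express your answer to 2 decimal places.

α ≈ 0.29

Power law: V₂/V₁ = (z₂/z₁)^α ⇒ α = ln(V₂/V₁) / ln(z₂/z₁)
α = ln(7.18/4.68) / ln(52.5/12.0) = ln(1.5342) / ln(4.3750)
  = 0.42800 / 1.47591 = 0.28999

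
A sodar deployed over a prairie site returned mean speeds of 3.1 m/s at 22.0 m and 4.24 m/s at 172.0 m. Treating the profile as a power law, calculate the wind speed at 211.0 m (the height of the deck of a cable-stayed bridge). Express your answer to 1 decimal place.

First find α: α = ln(V₂/V₁)/ln(z₂/z₁) = ln(4.24/3.1)/ln(172.0/22.0) = 0.31316/2.05645 = 0.1523
Extrapolate from 172.0 m to 211.0 m: V₃ = 4.24 × (211.0/172.0)^0.1523 = 4.24 × 1.0316 = 4.3740 m/s

4.4 m/s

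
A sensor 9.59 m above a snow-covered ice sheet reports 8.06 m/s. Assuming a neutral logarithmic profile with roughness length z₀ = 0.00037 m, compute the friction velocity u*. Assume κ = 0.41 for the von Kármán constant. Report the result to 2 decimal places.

u* ≈ 0.33 m/s

Log law: V(z) = (u*/κ) · ln(z/z₀) ⇒ u* = κ · V / ln(z/z₀)
u* = 0.41 × 8.06 / ln(9.59/0.00037) = 0.41 × 8.06 / 10.1627
   = 3.3046 / 10.1627 = 0.3252 m/s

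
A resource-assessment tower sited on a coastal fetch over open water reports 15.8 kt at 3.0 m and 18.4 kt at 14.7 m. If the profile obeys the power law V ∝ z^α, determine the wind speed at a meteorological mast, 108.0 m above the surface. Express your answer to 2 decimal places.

First find α: α = ln(V₂/V₁)/ln(z₂/z₁) = ln(18.4/15.8)/ln(14.7/3.0) = 0.15234/1.58924 = 0.0959
Extrapolate from 14.7 m to 108.0 m: V₃ = 18.4 × (108.0/14.7)^0.0959 = 18.4 × 1.2107 = 22.2762 kt

22.28 kt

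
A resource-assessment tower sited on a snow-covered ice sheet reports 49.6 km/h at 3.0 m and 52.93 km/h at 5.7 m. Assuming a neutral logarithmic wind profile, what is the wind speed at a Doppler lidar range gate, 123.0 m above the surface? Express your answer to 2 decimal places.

68.87 km/h

Log law: V ∝ ln(z/z₀). From the pair, with r = V₁/V₂ = 0.93709,
ln z₀ = (ln z₁ − r·ln z₂)/(1 − r) = (1.0986 − 0.93709×1.7405)/0.06291 = -8.4617 → z₀ = 0.0002114 m
V₃ = V₁ · ln(z₃/z₀)/ln(z₁/z₀) = 49.6 × 13.2739/9.5603 = 68.8664 km/h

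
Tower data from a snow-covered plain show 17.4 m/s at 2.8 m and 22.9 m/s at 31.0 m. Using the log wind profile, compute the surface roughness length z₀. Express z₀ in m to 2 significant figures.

z₀ ≈ 0.0014 m

Log law: V(z) ∝ ln(z/z₀). With r = V₁/V₂ = 17.4/22.9 = 0.75983,
r · ln(z₂/z₀) = ln(z₁/z₀) ⇒ ln z₀ = (ln z₁ − r·ln z₂)/(1 − r)
ln z₀ = (1.02962 − 0.75983×3.43399) / 0.24017 = -6.5769
z₀ = exp(-6.5769) = 0.001392 m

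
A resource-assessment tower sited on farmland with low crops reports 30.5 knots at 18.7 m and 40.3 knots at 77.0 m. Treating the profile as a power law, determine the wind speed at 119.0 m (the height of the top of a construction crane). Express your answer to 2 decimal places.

43.91 knots

First find α: α = ln(V₂/V₁)/ln(z₂/z₁) = ln(40.3/30.5)/ln(77.0/18.7) = 0.27862/1.41528 = 0.1969
Extrapolate from 77.0 m to 119.0 m: V₃ = 40.3 × (119.0/77.0)^0.1969 = 40.3 × 1.0895 = 43.9060 knots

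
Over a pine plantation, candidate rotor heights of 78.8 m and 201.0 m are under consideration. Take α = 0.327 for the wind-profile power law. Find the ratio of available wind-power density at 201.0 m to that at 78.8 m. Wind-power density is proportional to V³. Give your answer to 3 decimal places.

2.506

Speed ratio: V_B/V_A = (z_B/z_A)^α = (201.0/78.8)^0.327 = (2.5508)^0.327 = 1.35825
Power-density ratio: P_B/P_A = (V_B/V_A)³ = (1.35825)³ = 2.50578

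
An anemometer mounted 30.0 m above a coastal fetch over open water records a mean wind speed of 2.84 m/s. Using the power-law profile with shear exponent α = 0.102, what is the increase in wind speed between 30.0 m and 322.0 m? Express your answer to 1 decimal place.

Power law: V₂ = V₁ · (z₂/z₁)^α = 2.84 × (10.7333)^0.102 = 3.6179 m/s
ΔV = 3.6179 − 2.84 = 0.7779 m/s

0.8 m/s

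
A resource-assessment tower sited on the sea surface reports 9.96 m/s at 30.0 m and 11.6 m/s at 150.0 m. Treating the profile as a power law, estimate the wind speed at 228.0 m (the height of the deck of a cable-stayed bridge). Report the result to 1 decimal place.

First find α: α = ln(V₂/V₁)/ln(z₂/z₁) = ln(11.6/9.96)/ln(150.0/30.0) = 0.15243/1.60944 = 0.0947
Extrapolate from 150.0 m to 228.0 m: V₃ = 11.6 × (228.0/150.0)^0.0947 = 11.6 × 1.0405 = 12.0692 m/s

12.1 m/s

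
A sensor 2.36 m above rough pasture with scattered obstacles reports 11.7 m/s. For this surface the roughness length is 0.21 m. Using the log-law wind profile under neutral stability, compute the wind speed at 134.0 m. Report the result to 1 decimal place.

Log law: V(z) ∝ ln(z/z₀), so V₂/V₁ = ln(z₂/z₀) / ln(z₁/z₀).
ln(134.0/0.21) = 6.4585, ln(2.36/0.21) = 2.4193
V₂ = 11.7 × 6.4585/2.4193 = 11.7 × 2.6696 = 31.2338 m/s

31.2 m/s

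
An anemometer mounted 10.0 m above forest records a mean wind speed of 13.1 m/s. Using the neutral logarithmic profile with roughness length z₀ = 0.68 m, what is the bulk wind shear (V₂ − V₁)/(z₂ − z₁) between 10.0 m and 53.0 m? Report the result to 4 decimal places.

0.1890 m/s/m

Log law: V₂ = V₁ · ln(z₂/z₀)/ln(z₁/z₀) = 13.1 × 4.3560/2.6882 = 21.2268 m/s
ΔV/Δz = (21.2268 − 13.1)/(53.0 − 10.0) = 8.1268/43.0000 = 0.18900 m/s/m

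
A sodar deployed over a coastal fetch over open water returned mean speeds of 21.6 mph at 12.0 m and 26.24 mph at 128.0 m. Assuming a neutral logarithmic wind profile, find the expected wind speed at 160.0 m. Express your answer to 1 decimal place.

Log law: V ∝ ln(z/z₀). From the pair, with r = V₁/V₂ = 0.82317,
ln z₀ = (ln z₁ − r·ln z₂)/(1 − r) = (2.4849 − 0.82317×4.8520)/0.17683 = -8.5345 → z₀ = 0.0001966 m
V₃ = V₁ · ln(z₃/z₀)/ln(z₁/z₀) = 21.6 × 13.6096/11.0194 = 26.6774 mph

26.7 mph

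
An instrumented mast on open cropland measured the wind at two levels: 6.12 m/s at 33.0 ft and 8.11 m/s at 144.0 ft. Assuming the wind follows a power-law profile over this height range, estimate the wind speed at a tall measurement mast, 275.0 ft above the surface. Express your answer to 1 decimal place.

First find α: α = ln(V₂/V₁)/ln(z₂/z₁) = ln(8.11/6.12)/ln(144.0/33.0) = 0.28154/1.47331 = 0.1911
Extrapolate from 144.0 ft to 275.0 ft: V₃ = 8.11 × (275.0/144.0)^0.1911 = 8.11 × 1.1316 = 9.1772 m/s

9.2 m/s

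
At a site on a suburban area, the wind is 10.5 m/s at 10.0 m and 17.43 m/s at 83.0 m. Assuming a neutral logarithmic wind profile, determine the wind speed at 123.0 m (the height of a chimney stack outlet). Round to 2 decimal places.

Log law: V ∝ ln(z/z₀). From the pair, with r = V₁/V₂ = 0.60241,
ln z₀ = (ln z₁ − r·ln z₂)/(1 − r) = (2.3026 − 0.60241×4.4188)/0.39759 = -0.9039 → z₀ = 0.4050 m
V₃ = V₁ · ln(z₃/z₀)/ln(z₁/z₀) = 10.5 × 5.7160/3.2064 = 18.7181 m/s

18.72 m/s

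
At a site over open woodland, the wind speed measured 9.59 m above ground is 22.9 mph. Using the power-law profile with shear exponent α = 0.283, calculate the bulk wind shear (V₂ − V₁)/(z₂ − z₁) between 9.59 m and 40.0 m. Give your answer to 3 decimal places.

Power law: V₂ = V₁ · (z₂/z₁)^α = 22.9 × (4.1710)^0.283 = 34.3055 mph
ΔV/Δz = (34.3055 − 22.9)/(40.0 − 9.59) = 11.4055/30.4100 = 0.37506 mph/m

0.375 mph/m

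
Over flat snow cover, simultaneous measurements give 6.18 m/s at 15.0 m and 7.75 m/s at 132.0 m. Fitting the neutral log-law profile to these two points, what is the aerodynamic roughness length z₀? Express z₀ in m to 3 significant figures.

z₀ ≈ 0.00287 m

Log law: V(z) ∝ ln(z/z₀). With r = V₁/V₂ = 6.18/7.75 = 0.79742,
r · ln(z₂/z₀) = ln(z₁/z₀) ⇒ ln z₀ = (ln z₁ − r·ln z₂)/(1 − r)
ln z₀ = (2.70805 − 0.79742×4.88280) / 0.20258 = -5.8524
z₀ = exp(-5.8524) = 0.002873 m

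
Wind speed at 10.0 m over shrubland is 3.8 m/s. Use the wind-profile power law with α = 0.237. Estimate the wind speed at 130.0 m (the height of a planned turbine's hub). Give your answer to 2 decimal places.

Power-law profile: V₂ = V₁ · (z₂/z₁)^α
V₂ = 3.8 × (130.0/10.0)^0.237 = 3.8 × (13.0000)^0.237
    = 3.8 × 1.8366 = 6.9789 m/s

6.98 m/s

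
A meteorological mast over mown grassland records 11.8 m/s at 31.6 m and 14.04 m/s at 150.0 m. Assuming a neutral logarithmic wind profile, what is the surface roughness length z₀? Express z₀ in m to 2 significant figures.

z₀ ≈ 0.0086 m

Log law: V(z) ∝ ln(z/z₀). With r = V₁/V₂ = 11.8/14.04 = 0.84046,
r · ln(z₂/z₀) = ln(z₁/z₀) ⇒ ln z₀ = (ln z₁ − r·ln z₂)/(1 − r)
ln z₀ = (3.45316 − 0.84046×5.01064) / 0.15954 = -4.7514
z₀ = exp(-4.7514) = 0.008639 m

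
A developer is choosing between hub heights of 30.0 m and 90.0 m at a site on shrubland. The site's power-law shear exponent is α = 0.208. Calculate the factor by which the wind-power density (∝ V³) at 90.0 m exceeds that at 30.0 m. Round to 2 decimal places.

Speed ratio: V_B/V_A = (z_B/z_A)^α = (90.0/30.0)^0.208 = (3.0000)^0.208 = 1.25673
Power-density ratio: P_B/P_A = (V_B/V_A)³ = (1.25673)³ = 1.98483

1.98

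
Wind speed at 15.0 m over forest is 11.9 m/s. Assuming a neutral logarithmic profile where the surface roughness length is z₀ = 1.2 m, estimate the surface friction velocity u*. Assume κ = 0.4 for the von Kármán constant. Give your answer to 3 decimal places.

u* ≈ 1.885 m/s

Log law: V(z) = (u*/κ) · ln(z/z₀) ⇒ u* = κ · V / ln(z/z₀)
u* = 0.4 × 11.9 / ln(15.0/1.2) = 0.4 × 11.9 / 2.5257
   = 4.7600 / 2.5257 = 1.8846 m/s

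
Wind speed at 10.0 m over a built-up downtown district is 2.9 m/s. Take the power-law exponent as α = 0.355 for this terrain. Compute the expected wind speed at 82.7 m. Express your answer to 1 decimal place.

Power-law profile: V₂ = V₁ · (z₂/z₁)^α
V₂ = 2.9 × (82.7/10.0)^0.355 = 2.9 × (8.2700)^0.355
    = 2.9 × 2.1170 = 6.1392 m/s

6.1 m/s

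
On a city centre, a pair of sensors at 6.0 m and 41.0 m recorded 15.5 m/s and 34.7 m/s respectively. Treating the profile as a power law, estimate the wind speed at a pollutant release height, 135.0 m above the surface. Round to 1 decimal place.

57.2 m/s

First find α: α = ln(V₂/V₁)/ln(z₂/z₁) = ln(34.7/15.5)/ln(41.0/6.0) = 0.80590/1.92181 = 0.4193
Extrapolate from 41.0 m to 135.0 m: V₃ = 34.7 × (135.0/41.0)^0.4193 = 34.7 × 1.6483 = 57.1953 m/s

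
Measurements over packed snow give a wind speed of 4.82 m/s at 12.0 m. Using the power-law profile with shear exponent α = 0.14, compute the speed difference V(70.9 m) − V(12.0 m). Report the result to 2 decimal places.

Power law: V₂ = V₁ · (z₂/z₁)^α = 4.82 × (5.9083)^0.14 = 6.1809 m/s
ΔV = 6.1809 − 4.82 = 1.3609 m/s

1.36 m/s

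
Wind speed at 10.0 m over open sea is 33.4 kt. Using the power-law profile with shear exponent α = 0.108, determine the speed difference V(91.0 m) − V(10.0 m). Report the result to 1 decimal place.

Power law: V₂ = V₁ · (z₂/z₁)^α = 33.4 × (9.1000)^0.108 = 42.3958 kt
ΔV = 42.3958 − 33.4 = 8.9958 kt

9.0 kt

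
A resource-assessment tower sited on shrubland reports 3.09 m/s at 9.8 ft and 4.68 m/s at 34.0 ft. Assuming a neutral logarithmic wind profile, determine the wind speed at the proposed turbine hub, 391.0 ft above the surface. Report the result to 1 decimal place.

7.8 m/s

Log law: V ∝ ln(z/z₀). From the pair, with r = V₁/V₂ = 0.66026,
ln z₀ = (ln z₁ − r·ln z₂)/(1 − r) = (2.2824 − 0.66026×3.5264)/0.33974 = -0.1352 → z₀ = 0.8736 ft
V₃ = V₁ · ln(z₃/z₀)/ln(z₁/z₀) = 3.09 × 6.1039/2.4175 = 7.8017 m/s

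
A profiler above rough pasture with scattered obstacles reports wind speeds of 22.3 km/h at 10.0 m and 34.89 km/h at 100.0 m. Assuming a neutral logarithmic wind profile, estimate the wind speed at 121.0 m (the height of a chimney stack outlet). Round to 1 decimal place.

35.9 km/h

Log law: V ∝ ln(z/z₀). From the pair, with r = V₁/V₂ = 0.63915,
ln z₀ = (ln z₁ − r·ln z₂)/(1 − r) = (2.3026 − 0.63915×4.6052)/0.36085 = -1.7759 → z₀ = 0.1693 m
V₃ = V₁ · ln(z₃/z₀)/ln(z₁/z₀) = 22.3 × 6.5717/4.0784 = 35.9323 km/h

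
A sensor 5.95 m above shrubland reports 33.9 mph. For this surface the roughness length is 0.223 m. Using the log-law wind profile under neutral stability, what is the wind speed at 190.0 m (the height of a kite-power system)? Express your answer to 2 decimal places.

Log law: V(z) ∝ ln(z/z₀), so V₂/V₁ = ln(z₂/z₀) / ln(z₁/z₀).
ln(190.0/0.223) = 6.7476, ln(5.95/0.223) = 3.2840
V₂ = 33.9 × 6.7476/3.2840 = 33.9 × 2.0547 = 69.6546 mph

69.65 mph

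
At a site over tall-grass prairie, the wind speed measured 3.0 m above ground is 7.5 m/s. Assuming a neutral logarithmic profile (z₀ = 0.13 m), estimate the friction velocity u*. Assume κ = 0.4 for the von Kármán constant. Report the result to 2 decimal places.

Log law: V(z) = (u*/κ) · ln(z/z₀) ⇒ u* = κ · V / ln(z/z₀)
u* = 0.4 × 7.5 / ln(3.0/0.13) = 0.4 × 7.5 / 3.1388
   = 3.0000 / 3.1388 = 0.9558 m/s

u* ≈ 0.96 m/s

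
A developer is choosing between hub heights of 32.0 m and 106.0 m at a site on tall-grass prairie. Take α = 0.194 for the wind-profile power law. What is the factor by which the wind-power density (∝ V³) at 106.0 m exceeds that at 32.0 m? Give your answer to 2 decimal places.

2.01

Speed ratio: V_B/V_A = (z_B/z_A)^α = (106.0/32.0)^0.194 = (3.3125)^0.194 = 1.26157
Power-density ratio: P_B/P_A = (V_B/V_A)³ = (1.26157)³ = 2.00785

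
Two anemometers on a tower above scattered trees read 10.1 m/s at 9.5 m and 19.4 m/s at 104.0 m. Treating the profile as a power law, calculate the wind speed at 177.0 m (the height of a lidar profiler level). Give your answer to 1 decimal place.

First find α: α = ln(V₂/V₁)/ln(z₂/z₁) = ln(19.4/10.1)/ln(104.0/9.5) = 0.65274/2.39310 = 0.2728
Extrapolate from 104.0 m to 177.0 m: V₃ = 19.4 × (177.0/104.0)^0.2728 = 19.4 × 1.1561 = 22.4281 m/s

22.4 m/s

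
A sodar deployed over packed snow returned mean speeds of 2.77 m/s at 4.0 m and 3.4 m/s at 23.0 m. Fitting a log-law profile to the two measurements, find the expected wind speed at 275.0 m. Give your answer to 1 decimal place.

4.3 m/s

Log law: V ∝ ln(z/z₀). From the pair, with r = V₁/V₂ = 0.81471,
ln z₀ = (ln z₁ − r·ln z₂)/(1 − r) = (1.3863 − 0.81471×3.1355)/0.18529 = -6.3046 → z₀ = 0.001828 m
V₃ = V₁ · ln(z₃/z₀)/ln(z₁/z₀) = 2.77 × 11.9214/7.6909 = 4.2937 m/s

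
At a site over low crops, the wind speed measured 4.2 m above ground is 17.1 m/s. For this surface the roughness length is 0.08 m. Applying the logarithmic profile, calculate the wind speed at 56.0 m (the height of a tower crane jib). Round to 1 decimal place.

28.3 m/s

Log law: V(z) ∝ ln(z/z₀), so V₂/V₁ = ln(z₂/z₀) / ln(z₁/z₀).
ln(56.0/0.08) = 6.5511, ln(4.2/0.08) = 3.9608
V₂ = 17.1 × 6.5511/3.9608 = 17.1 × 1.6540 = 28.2829 m/s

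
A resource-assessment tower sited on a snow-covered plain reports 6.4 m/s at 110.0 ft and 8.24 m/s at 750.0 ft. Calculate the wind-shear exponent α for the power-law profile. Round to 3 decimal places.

α ≈ 0.132

Power law: V₂/V₁ = (z₂/z₁)^α ⇒ α = ln(V₂/V₁) / ln(z₂/z₁)
α = ln(8.24/6.4) / ln(750.0/110.0) = ln(1.2875) / ln(6.8182)
  = 0.25270 / 1.91959 = 0.13164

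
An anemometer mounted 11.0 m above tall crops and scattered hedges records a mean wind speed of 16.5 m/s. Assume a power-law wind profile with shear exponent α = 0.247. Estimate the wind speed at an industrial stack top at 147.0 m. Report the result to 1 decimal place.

Power-law profile: V₂ = V₁ · (z₂/z₁)^α
V₂ = 16.5 × (147.0/11.0)^0.247 = 16.5 × (13.3636)^0.247
    = 16.5 × 1.8972 = 31.3031 m/s

31.3 m/s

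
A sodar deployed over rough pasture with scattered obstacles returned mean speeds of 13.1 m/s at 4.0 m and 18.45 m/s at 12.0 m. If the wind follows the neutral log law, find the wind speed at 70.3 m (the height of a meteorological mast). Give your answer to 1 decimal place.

27.1 m/s

Log law: V ∝ ln(z/z₀). From the pair, with r = V₁/V₂ = 0.71003,
ln z₀ = (ln z₁ − r·ln z₂)/(1 − r) = (1.3863 − 0.71003×2.4849)/0.28997 = -1.3038 → z₀ = 0.2715 m
V₃ = V₁ · ln(z₃/z₀)/ln(z₁/z₀) = 13.1 × 5.5565/2.6901 = 27.0591 m/s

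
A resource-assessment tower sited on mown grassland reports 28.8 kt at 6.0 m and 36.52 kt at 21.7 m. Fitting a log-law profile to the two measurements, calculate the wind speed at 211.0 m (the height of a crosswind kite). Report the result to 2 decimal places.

Log law: V ∝ ln(z/z₀). From the pair, with r = V₁/V₂ = 0.78861,
ln z₀ = (ln z₁ − r·ln z₂)/(1 − r) = (1.7918 − 0.78861×3.0773)/0.21139 = -3.0041 → z₀ = 0.04958 m
V₃ = V₁ · ln(z₃/z₀)/ln(z₁/z₀) = 28.8 × 8.3559/4.7958 = 50.1791 kt

50.18 kt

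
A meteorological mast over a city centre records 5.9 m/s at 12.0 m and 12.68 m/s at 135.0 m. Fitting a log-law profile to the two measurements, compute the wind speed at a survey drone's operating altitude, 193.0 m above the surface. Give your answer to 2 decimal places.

13.68 m/s

Log law: V ∝ ln(z/z₀). From the pair, with r = V₁/V₂ = 0.46530,
ln z₀ = (ln z₁ − r·ln z₂)/(1 − r) = (2.4849 − 0.46530×4.9053)/0.53470 = 0.3787 → z₀ = 1.460 m
V₃ = V₁ · ln(z₃/z₀)/ln(z₁/z₀) = 5.9 × 4.8840/2.1062 = 13.6812 m/s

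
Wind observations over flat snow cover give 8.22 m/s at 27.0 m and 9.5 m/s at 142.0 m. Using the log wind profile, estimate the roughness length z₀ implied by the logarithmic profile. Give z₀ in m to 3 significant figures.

Log law: V(z) ∝ ln(z/z₀). With r = V₁/V₂ = 8.22/9.5 = 0.86526,
r · ln(z₂/z₀) = ln(z₁/z₀) ⇒ ln z₀ = (ln z₁ − r·ln z₂)/(1 − r)
ln z₀ = (3.29584 − 0.86526×4.95583) / 0.13474 = -7.3644
z₀ = exp(-7.3644) = 0.0006334 m

z₀ ≈ 0.000633 m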